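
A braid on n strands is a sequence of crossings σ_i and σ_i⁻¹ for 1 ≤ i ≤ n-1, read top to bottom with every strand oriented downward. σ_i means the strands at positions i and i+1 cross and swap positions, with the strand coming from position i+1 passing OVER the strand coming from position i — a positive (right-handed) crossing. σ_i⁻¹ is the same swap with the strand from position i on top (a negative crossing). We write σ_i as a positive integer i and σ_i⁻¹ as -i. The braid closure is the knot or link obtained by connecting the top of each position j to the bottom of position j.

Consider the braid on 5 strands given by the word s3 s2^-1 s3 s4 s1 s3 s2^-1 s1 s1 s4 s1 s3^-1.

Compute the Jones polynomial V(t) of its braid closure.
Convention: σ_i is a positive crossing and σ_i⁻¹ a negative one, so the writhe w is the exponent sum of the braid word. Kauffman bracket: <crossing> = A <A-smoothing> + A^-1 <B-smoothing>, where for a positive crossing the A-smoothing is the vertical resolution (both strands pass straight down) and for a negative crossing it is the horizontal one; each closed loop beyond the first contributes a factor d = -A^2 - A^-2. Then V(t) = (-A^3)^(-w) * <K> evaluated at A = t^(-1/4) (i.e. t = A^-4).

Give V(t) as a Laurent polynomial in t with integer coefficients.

The presented braid s3 s2^-1 s3 s4 s1 s3 s2^-1 s1 s1 s4 s1 s3^-1 on 5 strands reduces by inverse Markov moves (closure unchanged at each step):
  Deconjugate: the word is γ·β·γ⁻¹ with γ = s3 (prefix) and γ⁻¹ = s3^-1 (suffix); strip both.
Reduced to β = s2^-1 s3 s4 s1 s3 s2^-1 s1 s1 s4 s1 on 5 strands, 10 crossings.
Compute on β:
Braid: s2^-1 s3 s4 s1 s3 s2^-1 s1 s1 s4 s1 on 5 strands, 10 crossings.
Writhe w = (#positive) - (#negative) = 8 - 2 = 6.
State-sum expansion of <K>. There are 2^10 = 1024 states.
Smooth each crossing (0=||, 1=⌣⌢); contribution A^(Σ sign_k(1-2s_k)) * d^(L-1).
Tabulate the states by total A-exponent and number of loops L (A-exp: L × count):
  A^10: L=5 ×1
  A^8: L=4 ×10
  A^6: L=3 ×39, L=5 ×6
  A^4: L=2 ×68, L=4 ×51, L=6 ×1
  A^2: L=1 ×44, L=3 ×139, L=5 ×27
  A^0: L=2 ×126, L=4 ×118, L=6 ×8
  A^-2: L=1 ×11, L=3 ×140, L=5 ×58, L=7 ×1
  A^-4: L=2 ×19, L=4 ×85, L=6 ×16
  A^-6: L=3 ×15, L=5 ×28, L=7 ×2
  A^-8: L=4 ×6, L=6 ×4
  A^-10: L=5 ×1
Each group contributes A^e * Σ count * d^(L-1):
Powers of d = -A^2 - A^-2: d^2 = A^4 + 2 + A^-4; d^3 = -A^6 - 3*A^2 - 3*A^-2 - A^-6; d^4 = A^8 + 4*A^4 + 6 + 4*A^-4 + A^-8; d^5 = -A^10 - 5*A^6 - 10*A^2 - 10*A^-2 - 5*A^-6 - A^-10; d^6 = A^12 + 6*A^8 + 15*A^4 + 20 + 15*A^-4 + 6*A^-8 + A^-12.
  A^10 * (d^4) = A^18 + 4*A^14 + 6*A^10 + 4*A^6 + A^2
  A^8 * (10*d^3) = -10*A^14 - 30*A^10 - 30*A^6 - 10*A^2
  A^6 * (39*d^2 + 6*d^4) = 6*A^14 + 63*A^10 + 114*A^6 + 63*A^2 + 6*A^-2
  A^4 * (68*d + 51*d^3 + d^5) = -A^14 - 56*A^10 - 231*A^6 - 231*A^2 - 56*A^-2 - A^-6
  A^2 * (44 + 139*d^2 + 27*d^4) = 27*A^10 + 247*A^6 + 484*A^2 + 247*A^-2 + 27*A^-6
  A^0 * (126*d + 118*d^3 + 8*d^5) = -8*A^10 - 158*A^6 - 560*A^2 - 560*A^-2 - 158*A^-6 - 8*A^-10
  A^-2 * (11 + 140*d^2 + 58*d^4 + d^6) = A^10 + 64*A^6 + 387*A^2 + 659*A^-2 + 387*A^-6 + 64*A^-10 + A^-14
  A^-4 * (19*d + 85*d^3 + 16*d^5) = -16*A^6 - 165*A^2 - 434*A^-2 - 434*A^-6 - 165*A^-10 - 16*A^-14
  A^-6 * (15*d^2 + 28*d^4 + 2*d^6) = 2*A^6 + 40*A^2 + 157*A^-2 + 238*A^-6 + 157*A^-10 + 40*A^-14 + 2*A^-18
  A^-8 * (6*d^3 + 4*d^5) = -4*A^2 - 26*A^-2 - 58*A^-6 - 58*A^-10 - 26*A^-14 - 4*A^-18
  A^-10 * (d^4) = A^-2 + 4*A^-6 + 6*A^-10 + 4*A^-14 + A^-18
Summing the groups: <K> = A^18 - A^14 + 3*A^10 - 4*A^6 + 5*A^2 - 6*A^-2 + 5*A^-6 - 4*A^-10 + 3*A^-14 - A^-18
Normalise by the writhe: (-A^3)^(-w) = (-A^3)^(-6) = A^-18, so f(A) = A^-18 * <K> = 1 - A^-4 + 3*A^-8 - 4*A^-12 + 5*A^-16 - 6*A^-20 + 5*A^-24 - 4*A^-28 + 3*A^-32 - A^-36.
Substitute A = t^(-1/4), i.e. A^e → t^(-e/4): V(t) = -t^9 + 3*t^8 - 4*t^7 + 5*t^6 - 6*t^5 + 5*t^4 - 4*t^3 + 3*t^2 - t + 1

Answer: -t^9 + 3*t^8 - 4*t^7 + 5*t^6 - 6*t^5 + 5*t^4 - 4*t^3 + 3*t^2 - t + 1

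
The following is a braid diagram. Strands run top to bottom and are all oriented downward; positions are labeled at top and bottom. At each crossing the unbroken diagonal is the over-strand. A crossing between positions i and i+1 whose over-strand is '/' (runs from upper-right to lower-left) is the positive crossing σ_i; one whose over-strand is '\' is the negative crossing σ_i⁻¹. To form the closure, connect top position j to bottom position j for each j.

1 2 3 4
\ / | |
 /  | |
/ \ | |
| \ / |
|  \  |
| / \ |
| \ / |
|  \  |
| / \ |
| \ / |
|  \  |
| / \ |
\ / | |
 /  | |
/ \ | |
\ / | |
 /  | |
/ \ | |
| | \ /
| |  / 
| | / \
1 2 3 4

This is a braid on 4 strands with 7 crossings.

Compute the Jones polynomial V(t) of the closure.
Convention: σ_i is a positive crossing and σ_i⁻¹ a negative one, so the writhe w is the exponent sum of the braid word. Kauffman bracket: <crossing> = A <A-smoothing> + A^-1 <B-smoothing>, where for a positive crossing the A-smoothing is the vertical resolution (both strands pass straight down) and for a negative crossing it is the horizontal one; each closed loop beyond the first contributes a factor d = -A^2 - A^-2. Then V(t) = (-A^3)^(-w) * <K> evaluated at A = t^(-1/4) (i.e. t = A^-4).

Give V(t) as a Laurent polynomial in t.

Reading the diagram top to bottom ('/'-over between positions i,i+1 = s_i, '\'-over = s_i^-1): braid word = s1 s2^-1 s2^-1 s2^-1 s1 s1 s3.
The presented braid s1 s2^-1 s2^-1 s2^-1 s1 s1 s3 on 4 strands reduces by inverse Markov moves (closure unchanged at each step):
  Destabilize: the word has the form β·s3 where s3 occurs only as the final letter (β ∈ B_3); drop it and the last strand → 3 strands.
Reduced to β = s1 s2^-1 s2^-1 s2^-1 s1 s1 on 3 strands, 6 crossings.
Compute on β:
Braid: s1 s2^-1 s2^-1 s2^-1 s1 s1 on 3 strands, 6 crossings.
Writhe w = (#positive) - (#negative) = 3 - 3 = 0.
Enumerate smoothing states for the bracket polynomial. There are 2^6 = 64 states.
Smooth each crossing (0=||, 1=⌣⌢); contribution A^(Σ sign_k(1-2s_k)) * d^(L-1).
Tabulate the states by total A-exponent and number of loops L (A-exp: L × count):
  A^6: L=4 ×1
  A^4: L=3 ×6
  A^2: L=2 ×12, L=4 ×3
  A^0: L=1 ×9, L=3 ×10, L=5 ×1
  A^-2: L=2 ×12, L=4 ×3
  A^-4: L=3 ×6
  A^-6: L=4 ×1
Each group contributes A^e * Σ count * d^(L-1):
Powers of d = -A^2 - A^-2: d^2 = A^4 + 2 + A^-4; d^3 = -A^6 - 3*A^2 - 3*A^-2 - A^-6; d^4 = A^8 + 4*A^4 + 6 + 4*A^-4 + A^-8.
  A^6 * (d^3) = -A^12 - 3*A^8 - 3*A^4 - 1
  A^4 * (6*d^2) = 6*A^8 + 12*A^4 + 6
  A^2 * (12*d + 3*d^3) = -3*A^8 - 21*A^4 - 21 - 3*A^-4
  A^0 * (9 + 10*d^2 + d^4) = A^8 + 14*A^4 + 35 + 14*A^-4 + A^-8
  A^-2 * (12*d + 3*d^3) = -3*A^4 - 21 - 21*A^-4 - 3*A^-8
  A^-4 * (6*d^2) = 6 + 12*A^-4 + 6*A^-8
  A^-6 * (d^3) = -1 - 3*A^-4 - 3*A^-8 - A^-12
Summing the groups: <K> = -A^12 + A^8 - A^4 + 3 - A^-4 + A^-8 - A^-12
Normalise by the writhe: (-A^3)^(-w) = (-A^3)^(0) = 1, so f(A) = 1 * <K> = -A^12 + A^8 - A^4 + 3 - A^-4 + A^-8 - A^-12.
Substitute A = t^(-1/4), i.e. A^e → t^(-e/4): V(t) = -t^3 + t^2 - t + 3 - t^-1 + t^-2 - t^-3

Answer: -t^3 + t^2 - t + 3 - t^-1 + t^-2 - t^-3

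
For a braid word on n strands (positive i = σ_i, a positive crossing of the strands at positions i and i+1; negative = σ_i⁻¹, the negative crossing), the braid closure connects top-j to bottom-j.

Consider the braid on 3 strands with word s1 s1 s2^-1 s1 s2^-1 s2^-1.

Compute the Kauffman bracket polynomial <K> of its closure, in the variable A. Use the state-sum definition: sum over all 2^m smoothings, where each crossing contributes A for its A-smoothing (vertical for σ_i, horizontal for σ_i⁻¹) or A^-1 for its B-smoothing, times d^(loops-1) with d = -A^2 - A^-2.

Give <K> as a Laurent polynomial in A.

-A^12 + 2*A^8 - 2*A^4 + 3 - 2*A^-4 + 2*A^-8 - A^-12

Derivation:
Braid: s1 s1 s2^-1 s1 s2^-1 s2^-1 on 3 strands, 6 crossings.
Writhe w = (#positive) - (#negative) = 3 - 3 = 0.
State-sum expansion of <K>. There are 2^6 = 64 states.
Each crossing splits two ways (0=vertical, 1=horizontal). The state's weight is A^(#A-smoothings - #B-smoothings) * d^(loops - 1).
Tabulate the states by total A-exponent and number of loops L (A-exp: L × count):
  A^6: L=4 ×1
  A^4: L=3 ×6
  A^2: L=2 ×14, L=4 ×1
  A^0: L=1 ×13, L=3 ×7
  A^-2: L=2 ×14, L=4 ×1
  A^-4: L=3 ×6
  A^-6: L=4 ×1
Each group contributes A^e * Σ count * d^(L-1):
Powers of d = -A^2 - A^-2: d^2 = A^4 + 2 + A^-4; d^3 = -A^6 - 3*A^2 - 3*A^-2 - A^-6.
  A^6 * (d^3) = -A^12 - 3*A^8 - 3*A^4 - 1
  A^4 * (6*d^2) = 6*A^8 + 12*A^4 + 6
  A^2 * (14*d + d^3) = -A^8 - 17*A^4 - 17 - A^-4
  A^0 * (13 + 7*d^2) = 7*A^4 + 27 + 7*A^-4
  A^-2 * (14*d + d^3) = -A^4 - 17 - 17*A^-4 - A^-8
  A^-4 * (6*d^2) = 6 + 12*A^-4 + 6*A^-8
  A^-6 * (d^3) = -1 - 3*A^-4 - 3*A^-8 - A^-12
Summing the groups: <K> = -A^12 + 2*A^8 - 2*A^4 + 3 - 2*A^-4 + 2*A^-8 - A^-12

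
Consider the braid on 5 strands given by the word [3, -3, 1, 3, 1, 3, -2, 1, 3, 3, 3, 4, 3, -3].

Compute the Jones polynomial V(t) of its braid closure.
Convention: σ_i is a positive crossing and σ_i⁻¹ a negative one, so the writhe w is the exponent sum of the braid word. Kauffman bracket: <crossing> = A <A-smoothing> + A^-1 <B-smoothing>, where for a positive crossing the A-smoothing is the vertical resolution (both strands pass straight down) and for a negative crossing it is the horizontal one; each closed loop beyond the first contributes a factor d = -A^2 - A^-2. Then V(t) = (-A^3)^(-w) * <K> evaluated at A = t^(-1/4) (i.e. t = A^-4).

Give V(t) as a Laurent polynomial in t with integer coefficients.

The presented braid s3 s3^-1 s1 s3 s1 s3 s2^-1 s1 s3 s3 s3 s4 s3 s3^-1 on 5 strands reduces by inverse Markov moves (closure unchanged at each step):
  Deconjugate: the word is γ·β·γ⁻¹ with γ = s3 s3^-1 (prefix) and γ⁻¹ = s3 s3^-1 (suffix); strip both.
  Destabilize: the word has the form β·s4 where s4 occurs only as the final letter (β ∈ B_4); drop it and the last strand → 4 strands.
Reduced to β = s1 s3 s1 s3 s2^-1 s1 s3 s3 s3 on 4 strands, 9 crossings.
Compute on β:
Braid: s1 s3 s1 s3 s2^-1 s1 s3 s3 s3 on 4 strands, 9 crossings.
Writhe w = (#positive) - (#negative) = 8 - 1 = 7.
Enumerate smoothing states for the bracket polynomial. There are 2^9 = 512 states.
Each crossing splits two ways (0=vertical, 1=horizontal). The state's weight is A^(#A-smoothings - #B-smoothings) * d^(loops - 1).
Tabulate the states by total A-exponent and number of loops L (A-exp: L × count):
  A^9: L=3 ×1
  A^7: L=2 ×8, L=4 ×1
  A^5: L=1 ×15, L=3 ×21
  A^3: L=2 ×60, L=4 ×24
  A^1: L=3 ×110, L=5 ×16
  A^-1: L=4 ×120, L=6 ×6
  A^-3: L=5 ×83, L=7 ×1
  A^-5: L=6 ×36
  A^-7: L=7 ×9
  A^-9: L=8 ×1
Each group contributes A^e * Σ count * d^(L-1):
Powers of d = -A^2 - A^-2: d^2 = A^4 + 2 + A^-4; d^3 = -A^6 - 3*A^2 - 3*A^-2 - A^-6; d^4 = A^8 + 4*A^4 + 6 + 4*A^-4 + A^-8; d^5 = -A^10 - 5*A^6 - 10*A^2 - 10*A^-2 - 5*A^-6 - A^-10; d^6 = A^12 + 6*A^8 + 15*A^4 + 20 + 15*A^-4 + 6*A^-8 + A^-12; d^7 = -A^14 - 7*A^10 - 21*A^6 - 35*A^2 - 35*A^-2 - 21*A^-6 - 7*A^-10 - A^-14.
  A^9 * (d^2) = A^13 + 2*A^9 + A^5
  A^7 * (8*d + d^3) = -A^13 - 11*A^9 - 11*A^5 - A
  A^5 * (15 + 21*d^2) = 21*A^9 + 57*A^5 + 21*A
  A^3 * (60*d + 24*d^3) = -24*A^9 - 132*A^5 - 132*A - 24*A^-3
  A^1 * (110*d^2 + 16*d^4) = 16*A^9 + 174*A^5 + 316*A + 174*A^-3 + 16*A^-7
  A^-1 * (120*d^3 + 6*d^5) = -6*A^9 - 150*A^5 - 420*A - 420*A^-3 - 150*A^-7 - 6*A^-11
  A^-3 * (83*d^4 + d^6) = A^9 + 89*A^5 + 347*A + 518*A^-3 + 347*A^-7 + 89*A^-11 + A^-15
  A^-5 * (36*d^5) = -36*A^5 - 180*A - 360*A^-3 - 360*A^-7 - 180*A^-11 - 36*A^-15
  A^-7 * (9*d^6) = 9*A^5 + 54*A + 135*A^-3 + 180*A^-7 + 135*A^-11 + 54*A^-15 + 9*A^-19
  A^-9 * (d^7) = -A^5 - 7*A - 21*A^-3 - 35*A^-7 - 35*A^-11 - 21*A^-15 - 7*A^-19 - A^-23
Summing the groups: <K> = -A^9 - 2*A + 2*A^-3 - 2*A^-7 + 3*A^-11 - 2*A^-15 + 2*A^-19 - A^-23
Normalise by the writhe: (-A^3)^(-w) = (-A^3)^(-7) = -A^-21, so f(A) = -A^-21 * <K> = A^-12 + 2*A^-20 - 2*A^-24 + 2*A^-28 - 3*A^-32 + 2*A^-36 - 2*A^-40 + A^-44.
Substitute A = t^(-1/4), i.e. A^e → t^(-e/4): V(t) = t^11 - 2*t^10 + 2*t^9 - 3*t^8 + 2*t^7 - 2*t^6 + 2*t^5 + t^3

Answer: t^11 - 2*t^10 + 2*t^9 - 3*t^8 + 2*t^7 - 2*t^6 + 2*t^5 + t^3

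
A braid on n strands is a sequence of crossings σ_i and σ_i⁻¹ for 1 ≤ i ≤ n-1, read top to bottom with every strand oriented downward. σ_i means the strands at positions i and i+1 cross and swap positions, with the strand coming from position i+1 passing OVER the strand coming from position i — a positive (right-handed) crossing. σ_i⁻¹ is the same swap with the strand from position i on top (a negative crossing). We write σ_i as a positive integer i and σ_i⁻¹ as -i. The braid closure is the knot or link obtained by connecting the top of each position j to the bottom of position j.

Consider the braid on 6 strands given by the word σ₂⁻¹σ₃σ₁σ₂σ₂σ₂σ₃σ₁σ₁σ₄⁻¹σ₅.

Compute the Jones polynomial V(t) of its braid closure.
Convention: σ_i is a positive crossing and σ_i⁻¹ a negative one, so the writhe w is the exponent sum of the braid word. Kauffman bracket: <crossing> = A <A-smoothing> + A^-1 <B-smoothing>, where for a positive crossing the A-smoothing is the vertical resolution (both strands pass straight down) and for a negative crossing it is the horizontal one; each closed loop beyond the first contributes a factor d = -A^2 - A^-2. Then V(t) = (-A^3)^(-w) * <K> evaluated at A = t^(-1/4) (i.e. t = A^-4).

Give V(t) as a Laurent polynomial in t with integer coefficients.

t^10 - 3*t^9 + 4*t^8 - 6*t^7 + 6*t^6 - 5*t^5 + 5*t^4 - 2*t^3 + t^2

Derivation:
The presented braid s2^-1 s3 s1 s2 s2 s2 s3 s1 s1 s4^-1 s5 on 6 strands reduces by inverse Markov moves (closure unchanged at each step):
  Destabilize: the word has the form β·s5 where s5 occurs only as the final letter (β ∈ B_5); drop it and the last strand → 5 strands.
  Destabilize: the word has the form β·s4^-1 where s4^-1 occurs only as the final letter (β ∈ B_4); drop it and the last strand → 4 strands.
Reduced to β = s2^-1 s3 s1 s2 s2 s2 s3 s1 s1 on 4 strands, 9 crossings.
Compute on β:
Braid: s2^-1 s3 s1 s2 s2 s2 s3 s1 s1 on 4 strands, 9 crossings.
Writhe w = (#positive) - (#negative) = 8 - 1 = 7.
Computing the Kauffman bracket via state sum. There are 2^9 = 512 states.
Each crossing splits two ways (0=vertical, 1=horizontal). The state's weight is A^(#A-smoothings - #B-smoothings) * d^(loops - 1).
Tabulate the states by total A-exponent and number of loops L (A-exp: L × count):
  A^9: L=3 ×1
  A^7: L=2 ×5, L=4 ×4
  A^5: L=1 ×6, L=3 ×27, L=5 ×3
  A^3: L=2 ×57, L=4 ×26, L=6 ×1
  A^1: L=1 ×39, L=3 ×77, L=5 ×10
  A^-1: L=2 ×81, L=4 ×44, L=6 ×1
  A^-3: L=3 ×73, L=5 ×11
  A^-5: L=4 ×35, L=6 ×1
  A^-7: L=5 ×9
  A^-9: L=6 ×1
Each group contributes A^e * Σ count * d^(L-1):
Powers of d = -A^2 - A^-2: d^2 = A^4 + 2 + A^-4; d^3 = -A^6 - 3*A^2 - 3*A^-2 - A^-6; d^4 = A^8 + 4*A^4 + 6 + 4*A^-4 + A^-8; d^5 = -A^10 - 5*A^6 - 10*A^2 - 10*A^-2 - 5*A^-6 - A^-10.
  A^9 * (d^2) = A^13 + 2*A^9 + A^5
  A^7 * (5*d + 4*d^3) = -4*A^13 - 17*A^9 - 17*A^5 - 4*A
  A^5 * (6 + 27*d^2 + 3*d^4) = 3*A^13 + 39*A^9 + 78*A^5 + 39*A + 3*A^-3
  A^3 * (57*d + 26*d^3 + d^5) = -A^13 - 31*A^9 - 145*A^5 - 145*A - 31*A^-3 - A^-7
  A^1 * (39 + 77*d^2 + 10*d^4) = 10*A^9 + 117*A^5 + 253*A + 117*A^-3 + 10*A^-7
  A^-1 * (81*d + 44*d^3 + d^5) = -A^9 - 49*A^5 - 223*A - 223*A^-3 - 49*A^-7 - A^-11
  A^-3 * (73*d^2 + 11*d^4) = 11*A^5 + 117*A + 212*A^-3 + 117*A^-7 + 11*A^-11
  A^-5 * (35*d^3 + d^5) = -A^5 - 40*A - 115*A^-3 - 115*A^-7 - 40*A^-11 - A^-15
  A^-7 * (9*d^4) = 9*A + 36*A^-3 + 54*A^-7 + 36*A^-11 + 9*A^-15
  A^-9 * (d^5) = -A - 5*A^-3 - 10*A^-7 - 10*A^-11 - 5*A^-15 - A^-19
Summing the groups: <K> = -A^13 + 2*A^9 - 5*A^5 + 5*A - 6*A^-3 + 6*A^-7 - 4*A^-11 + 3*A^-15 - A^-19
Normalise by the writhe: (-A^3)^(-w) = (-A^3)^(-7) = -A^-21, so f(A) = -A^-21 * <K> = A^-8 - 2*A^-12 + 5*A^-16 - 5*A^-20 + 6*A^-24 - 6*A^-28 + 4*A^-32 - 3*A^-36 + A^-40.
Substitute A = t^(-1/4), i.e. A^e → t^(-e/4): V(t) = t^10 - 3*t^9 + 4*t^8 - 6*t^7 + 6*t^6 - 5*t^5 + 5*t^4 - 2*t^3 + t^2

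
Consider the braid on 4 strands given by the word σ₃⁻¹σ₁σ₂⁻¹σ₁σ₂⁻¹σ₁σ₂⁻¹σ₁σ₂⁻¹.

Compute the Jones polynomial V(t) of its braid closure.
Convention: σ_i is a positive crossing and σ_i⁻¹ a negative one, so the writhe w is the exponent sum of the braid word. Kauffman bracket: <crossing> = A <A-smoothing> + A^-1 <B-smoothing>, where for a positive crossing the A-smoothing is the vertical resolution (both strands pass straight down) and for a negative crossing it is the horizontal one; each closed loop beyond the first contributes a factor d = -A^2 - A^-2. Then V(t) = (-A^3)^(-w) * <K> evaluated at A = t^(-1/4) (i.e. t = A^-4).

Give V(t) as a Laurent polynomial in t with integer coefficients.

Braid: s3^-1 s1 s2^-1 s1 s2^-1 s1 s2^-1 s1 s2^-1 on 4 strands, 9 crossings.
Writhe w = (#positive) - (#negative) = 4 - 5 = -1.
State-sum expansion of <K>. There are 2^9 = 512 states.
For each crossing: s=0 is the vertical smoothing, s=1 horizontal. Crossing k contributes A^(sign_k * (1 - 2*s_k)); loop factor d = -A^2 - A^-2.
Tabulate the states by total A-exponent and number of loops L (A-exp: L × count):
  A^9: L=5 ×1
  A^7: L=4 ×8, L=6 ×1
  A^5: L=3 ×28, L=5 ×8
  A^3: L=2 ×52, L=4 ×32
  A^1: L=1 ×45, L=3 ×77, L=5 ×4
  A^-1: L=2 ×97, L=4 ×29
  A^-3: L=3 ×80, L=5 ×4
  A^-5: L=4 ×36
  A^-7: L=5 ×9
  A^-9: L=6 ×1
Each group contributes A^e * Σ count * d^(L-1):
Powers of d = -A^2 - A^-2: d^2 = A^4 + 2 + A^-4; d^3 = -A^6 - 3*A^2 - 3*A^-2 - A^-6; d^4 = A^8 + 4*A^4 + 6 + 4*A^-4 + A^-8; d^5 = -A^10 - 5*A^6 - 10*A^2 - 10*A^-2 - 5*A^-6 - A^-10.
  A^9 * (d^4) = A^17 + 4*A^13 + 6*A^9 + 4*A^5 + A
  A^7 * (8*d^3 + d^5) = -A^17 - 13*A^13 - 34*A^9 - 34*A^5 - 13*A - A^-3
  A^5 * (28*d^2 + 8*d^4) = 8*A^13 + 60*A^9 + 104*A^5 + 60*A + 8*A^-3
  A^3 * (52*d + 32*d^3) = -32*A^9 - 148*A^5 - 148*A - 32*A^-3
  A^1 * (45 + 77*d^2 + 4*d^4) = 4*A^9 + 93*A^5 + 223*A + 93*A^-3 + 4*A^-7
  A^-1 * (97*d + 29*d^3) = -29*A^5 - 184*A - 184*A^-3 - 29*A^-7
  A^-3 * (80*d^2 + 4*d^4) = 4*A^5 + 96*A + 184*A^-3 + 96*A^-7 + 4*A^-11
  A^-5 * (36*d^3) = -36*A - 108*A^-3 - 108*A^-7 - 36*A^-11
  A^-7 * (9*d^4) = 9*A + 36*A^-3 + 54*A^-7 + 36*A^-11 + 9*A^-15
  A^-9 * (d^5) = -A - 5*A^-3 - 10*A^-7 - 10*A^-11 - 5*A^-15 - A^-19
Summing the groups: <K> = -A^13 + 4*A^9 - 6*A^5 + 7*A - 9*A^-3 + 7*A^-7 - 6*A^-11 + 4*A^-15 - A^-19
Normalise by the writhe: (-A^3)^(-w) = (-A^3)^(1) = -A^3, so f(A) = -A^3 * <K> = A^16 - 4*A^12 + 6*A^8 - 7*A^4 + 9 - 7*A^-4 + 6*A^-8 - 4*A^-12 + A^-16.
Substitute A = t^(-1/4), i.e. A^e → t^(-e/4): V(t) = t^4 - 4*t^3 + 6*t^2 - 7*t + 9 - 7*t^-1 + 6*t^-2 - 4*t^-3 + t^-4

Answer: t^4 - 4*t^3 + 6*t^2 - 7*t + 9 - 7*t^-1 + 6*t^-2 - 4*t^-3 + t^-4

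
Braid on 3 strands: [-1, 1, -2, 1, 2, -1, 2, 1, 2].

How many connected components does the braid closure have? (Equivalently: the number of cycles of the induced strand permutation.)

Track the strand permutation on 3 strands, starting from identity.
  step 1: s1^-1 swaps positions 1,2 -> [2 1 3]
  step 2: s1 swaps positions 1,2 -> [1 2 3]
  step 3: s2^-1 swaps positions 2,3 -> [1 3 2]
  step 4: s1 swaps positions 1,2 -> [3 1 2]
  step 5: s2 swaps positions 2,3 -> [3 2 1]
  step 6: s1^-1 swaps positions 1,2 -> [2 3 1]
  step 7: s2 swaps positions 2,3 -> [2 1 3]
  step 8: s1 swaps positions 1,2 -> [1 2 3]
  step 9: s2 swaps positions 2,3 -> [1 3 2]
Final permutation (position -> original strand): [1 3 2]
Closure components = cycle count of this permutation = 2.

Answer: 2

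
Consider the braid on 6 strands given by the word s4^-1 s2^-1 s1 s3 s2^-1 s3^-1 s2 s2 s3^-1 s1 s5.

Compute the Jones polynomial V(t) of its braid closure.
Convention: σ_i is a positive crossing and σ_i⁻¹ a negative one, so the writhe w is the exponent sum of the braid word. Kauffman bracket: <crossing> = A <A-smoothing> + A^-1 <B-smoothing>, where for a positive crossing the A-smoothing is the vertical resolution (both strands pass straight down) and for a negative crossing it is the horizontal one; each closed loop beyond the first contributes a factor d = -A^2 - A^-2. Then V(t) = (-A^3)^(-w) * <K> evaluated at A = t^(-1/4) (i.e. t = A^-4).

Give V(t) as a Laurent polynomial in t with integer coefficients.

The presented braid s4^-1 s2^-1 s1 s3 s2^-1 s3^-1 s2 s2 s3^-1 s1 s5 on 6 strands reduces by inverse Markov moves (closure unchanged at each step):
  Destabilize: the word has the form β·s5 where s5 occurs only as the final letter (β ∈ B_5); drop it and the last strand → 5 strands.
Reduced to β = s4^-1 s2^-1 s1 s3 s2^-1 s3^-1 s2 s2 s3^-1 s1 on 5 strands, 10 crossings.
Compute on β:
Braid: s4^-1 s2^-1 s1 s3 s2^-1 s3^-1 s2 s2 s3^-1 s1 on 5 strands, 10 crossings.
Writhe w = (#positive) - (#negative) = 5 - 5 = 0.
Computing the Kauffman bracket via state sum. There are 2^10 = 1024 states.
For each crossing: s=0 is the vertical smoothing, s=1 horizontal. Crossing k contributes A^(sign_k * (1 - 2*s_k)); loop factor d = -A^2 - A^-2.
Tabulate the states by total A-exponent and number of loops L (A-exp: L × count):
  A^10: L=4 ×1
  A^8: L=3 ×9, L=5 ×1
  A^6: L=2 ×27, L=4 ×18
  A^4: L=1 ×28, L=3 ×78, L=5 ×14
  A^2: L=2 ×116, L=4 ×88, L=6 ×6
  A^0: L=1 ×27, L=3 ×178, L=5 ×46, L=7 ×1
  A^-2: L=2 ×78, L=4 ×123, L=6 ×9
  A^-4: L=1 ×6, L=3 ×78, L=5 ×36
  A^-6: L=2 ×11, L=4 ×31, L=6 ×3
  A^-8: L=3 ×6, L=5 ×4
  A^-10: L=4 ×1
Each group contributes A^e * Σ count * d^(L-1):
Powers of d = -A^2 - A^-2: d^2 = A^4 + 2 + A^-4; d^3 = -A^6 - 3*A^2 - 3*A^-2 - A^-6; d^4 = A^8 + 4*A^4 + 6 + 4*A^-4 + A^-8; d^5 = -A^10 - 5*A^6 - 10*A^2 - 10*A^-2 - 5*A^-6 - A^-10; d^6 = A^12 + 6*A^8 + 15*A^4 + 20 + 15*A^-4 + 6*A^-8 + A^-12.
  A^10 * (d^3) = -A^16 - 3*A^12 - 3*A^8 - A^4
  A^8 * (9*d^2 + d^4) = A^16 + 13*A^12 + 24*A^8 + 13*A^4 + 1
  A^6 * (27*d + 18*d^3) = -18*A^12 - 81*A^8 - 81*A^4 - 18
  A^4 * (28 + 78*d^2 + 14*d^4) = 14*A^12 + 134*A^8 + 268*A^4 + 134 + 14*A^-4
  A^2 * (116*d + 88*d^3 + 6*d^5) = -6*A^12 - 118*A^8 - 440*A^4 - 440 - 118*A^-4 - 6*A^-8
  A^0 * (27 + 178*d^2 + 46*d^4 + d^6) = A^12 + 52*A^8 + 377*A^4 + 679 + 377*A^-4 + 52*A^-8 + A^-12
  A^-2 * (78*d + 123*d^3 + 9*d^5) = -9*A^8 - 168*A^4 - 537 - 537*A^-4 - 168*A^-8 - 9*A^-12
  A^-4 * (6 + 78*d^2 + 36*d^4) = 36*A^4 + 222 + 378*A^-4 + 222*A^-8 + 36*A^-12
  A^-6 * (11*d + 31*d^3 + 3*d^5) = -3*A^4 - 46 - 134*A^-4 - 134*A^-8 - 46*A^-12 - 3*A^-16
  A^-8 * (6*d^2 + 4*d^4) = 4 + 22*A^-4 + 36*A^-8 + 22*A^-12 + 4*A^-16
  A^-10 * (d^3) = -A^-4 - 3*A^-8 - 3*A^-12 - A^-16
Summing the groups: <K> = A^12 - A^8 + A^4 - 1 + A^-4 - A^-8 + A^-12
Normalise by the writhe: (-A^3)^(-w) = (-A^3)^(0) = 1, so f(A) = 1 * <K> = A^12 - A^8 + A^4 - 1 + A^-4 - A^-8 + A^-12.
Substitute A = t^(-1/4), i.e. A^e → t^(-e/4): V(t) = t^3 - t^2 + t - 1 + t^-1 - t^-2 + t^-3

Answer: t^3 - t^2 + t - 1 + t^-1 - t^-2 + t^-3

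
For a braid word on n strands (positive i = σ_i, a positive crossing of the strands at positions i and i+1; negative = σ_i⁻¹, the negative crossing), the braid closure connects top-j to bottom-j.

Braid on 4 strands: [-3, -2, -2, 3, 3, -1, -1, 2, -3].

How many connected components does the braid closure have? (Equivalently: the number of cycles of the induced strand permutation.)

Track the strand permutation on 4 strands, starting from identity.
  step 1: s3^-1 swaps positions 3,4 -> [1 2 4 3]
  step 2: s2^-1 swaps positions 2,3 -> [1 4 2 3]
  step 3: s2^-1 swaps positions 2,3 -> [1 2 4 3]
  step 4: s3 swaps positions 3,4 -> [1 2 3 4]
  step 5: s3 swaps positions 3,4 -> [1 2 4 3]
  step 6: s1^-1 swaps positions 1,2 -> [2 1 4 3]
  step 7: s1^-1 swaps positions 1,2 -> [1 2 4 3]
  step 8: s2 swaps positions 2,3 -> [1 4 2 3]
  step 9: s3^-1 swaps positions 3,4 -> [1 4 3 2]
Final permutation (position -> original strand): [1 4 3 2]
Closure components = cycle count of this permutation = 3.

Answer: 3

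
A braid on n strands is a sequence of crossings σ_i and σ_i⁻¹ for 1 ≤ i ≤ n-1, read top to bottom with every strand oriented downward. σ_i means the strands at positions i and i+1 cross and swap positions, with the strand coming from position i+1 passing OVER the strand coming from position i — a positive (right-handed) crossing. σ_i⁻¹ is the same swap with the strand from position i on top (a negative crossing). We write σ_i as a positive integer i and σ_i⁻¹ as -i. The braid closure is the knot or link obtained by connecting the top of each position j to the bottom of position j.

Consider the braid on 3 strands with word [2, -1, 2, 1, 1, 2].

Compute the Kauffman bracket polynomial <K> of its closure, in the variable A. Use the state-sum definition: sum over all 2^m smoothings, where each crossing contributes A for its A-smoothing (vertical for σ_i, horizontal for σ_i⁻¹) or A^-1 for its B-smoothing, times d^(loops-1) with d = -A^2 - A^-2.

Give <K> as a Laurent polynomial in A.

A^8 - A^4 + 2 - A^-4 + A^-8 - A^-12

Derivation:
Braid: s2 s1^-1 s2 s1 s1 s2 on 3 strands, 6 crossings.
Writhe w = (#positive) - (#negative) = 5 - 1 = 4.
State-sum expansion of <K>. There are 2^6 = 64 states.
For each crossing: s=0 is the vertical smoothing, s=1 horizontal. Crossing k contributes A^(sign_k * (1 - 2*s_k)); loop factor d = -A^2 - A^-2.
Tabulate the states by total A-exponent and number of loops L (A-exp: L × count):
  A^6: L=2 ×1
  A^4: L=1 ×3, L=3 ×3
  A^2: L=2 ×14, L=4 ×1
  A^0: L=1 ×10, L=3 ×10
  A^-2: L=2 ×13, L=4 ×2
  A^-4: L=3 ×6
  A^-6: L=4 ×1
Each group contributes A^e * Σ count * d^(L-1):
Powers of d = -A^2 - A^-2: d^2 = A^4 + 2 + A^-4; d^3 = -A^6 - 3*A^2 - 3*A^-2 - A^-6.
  A^6 * (d) = -A^8 - A^4
  A^4 * (3 + 3*d^2) = 3*A^8 + 9*A^4 + 3
  A^2 * (14*d + d^3) = -A^8 - 17*A^4 - 17 - A^-4
  A^0 * (10 + 10*d^2) = 10*A^4 + 30 + 10*A^-4
  A^-2 * (13*d + 2*d^3) = -2*A^4 - 19 - 19*A^-4 - 2*A^-8
  A^-4 * (6*d^2) = 6 + 12*A^-4 + 6*A^-8
  A^-6 * (d^3) = -1 - 3*A^-4 - 3*A^-8 - A^-12
Summing the groups: <K> = A^8 - A^4 + 2 - A^-4 + A^-8 - A^-12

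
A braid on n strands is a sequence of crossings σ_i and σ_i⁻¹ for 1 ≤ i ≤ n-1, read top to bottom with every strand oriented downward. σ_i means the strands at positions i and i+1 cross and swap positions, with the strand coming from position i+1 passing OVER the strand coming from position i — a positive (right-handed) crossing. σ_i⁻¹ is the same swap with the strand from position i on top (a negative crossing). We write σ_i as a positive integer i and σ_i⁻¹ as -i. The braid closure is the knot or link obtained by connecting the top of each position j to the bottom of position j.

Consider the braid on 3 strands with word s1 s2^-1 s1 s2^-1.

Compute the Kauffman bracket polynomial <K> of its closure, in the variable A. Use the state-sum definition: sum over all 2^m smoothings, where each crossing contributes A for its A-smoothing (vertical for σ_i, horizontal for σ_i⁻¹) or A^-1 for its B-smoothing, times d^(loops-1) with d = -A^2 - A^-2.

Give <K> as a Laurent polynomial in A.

A^8 - A^4 + 1 - A^-4 + A^-8

Derivation:
Braid: s1 s2^-1 s1 s2^-1 on 3 strands, 4 crossings.
Writhe w = (#positive) - (#negative) = 2 - 2 = 0.
Computing the Kauffman bracket via state sum. There are 2^4 = 16 states.
Each crossing splits two ways (0=vertical, 1=horizontal). The state's weight is A^(#A-smoothings - #B-smoothings) * d^(loops - 1).
  state 0000: A-exp=+0, loops=3, term = A^0 * d^2
  state 0001: A-exp=+2, loops=2, term = A^2 * d^1
  state 0010: A-exp=-2, loops=2, term = A^-2 * d^1
  state 0011: A-exp=+0, loops=1, term = A^0 * d^0
  state 0100: A-exp=+2, loops=2, term = A^2 * d^1
  state 0101: A-exp=+4, loops=3, term = A^4 * d^2
  state 0110: A-exp=+0, loops=1, term = A^0 * d^0
  state 0111: A-exp=+2, loops=2, term = A^2 * d^1
  state 1000: A-exp=-2, loops=2, term = A^-2 * d^1
  state 1001: A-exp=+0, loops=1, term = A^0 * d^0
  state 1010: A-exp=-4, loops=3, term = A^-4 * d^2
  state 1011: A-exp=-2, loops=2, term = A^-2 * d^1
  state 1100: A-exp=+0, loops=1, term = A^0 * d^0
  state 1101: A-exp=+2, loops=2, term = A^2 * d^1
  state 1110: A-exp=-2, loops=2, term = A^-2 * d^1
  state 1111: A-exp=+0, loops=1, term = A^0 * d^0
Collect the terms by A-exponent (count of states per loop number):
Powers of d = -A^2 - A^-2: d^2 = A^4 + 2 + A^-4.
  A^4 * (d^2) = A^8 + 2*A^4 + 1
  A^2 * (4*d) = -4*A^4 - 4
  A^0 * (5 + d^2) = A^4 + 7 + A^-4
  A^-2 * (4*d) = -4 - 4*A^-4
  A^-4 * (d^2) = 1 + 2*A^-4 + A^-8
Summing the groups: <K> = A^8 - A^4 + 1 - A^-4 + A^-8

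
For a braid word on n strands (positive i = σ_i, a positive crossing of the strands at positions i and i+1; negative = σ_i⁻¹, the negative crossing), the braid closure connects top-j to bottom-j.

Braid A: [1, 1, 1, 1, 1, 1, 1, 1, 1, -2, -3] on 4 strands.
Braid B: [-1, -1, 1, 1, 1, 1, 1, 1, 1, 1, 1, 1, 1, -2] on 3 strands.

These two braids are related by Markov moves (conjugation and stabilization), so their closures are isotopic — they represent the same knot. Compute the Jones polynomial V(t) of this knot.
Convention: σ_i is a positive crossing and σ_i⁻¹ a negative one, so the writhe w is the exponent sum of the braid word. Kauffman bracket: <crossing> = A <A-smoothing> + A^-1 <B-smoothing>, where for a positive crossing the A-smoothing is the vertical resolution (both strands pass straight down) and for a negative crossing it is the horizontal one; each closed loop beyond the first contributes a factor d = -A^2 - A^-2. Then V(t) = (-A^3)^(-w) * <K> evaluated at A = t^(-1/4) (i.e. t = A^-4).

-t^13 + t^12 - t^11 + t^10 - t^9 + t^8 - t^7 + t^6 + t^4

Derivation:
Markov-equivalent braids have isotopic closures, hence identical knot invariants. Strip the Markov moves from each word to reach a common short braid β, then compute V(t) once on β.
Braid A: s1 s1 s1 s1 s1 s1 s1 s1 s1 s2^-1 s3^-1 on 4 strands reduces by inverse Markov moves (closure unchanged at each step):
  Destabilize: the word has the form β·s3^-1 where s3^-1 occurs only as the final letter (β ∈ B_3); drop it and the last strand → 3 strands.
  Destabilize: the word has the form β·s2^-1 where s2^-1 occurs only as the final letter (β ∈ B_2); drop it and the last strand → 2 strands.
Reduced to β = s1 s1 s1 s1 s1 s1 s1 s1 s1 on 2 strands, 9 crossings.
Braid B: s1^-1 s1^-1 s1 s1 s1 s1 s1 s1 s1 s1 s1 s1 s1 s2^-1 on 3 strands reduces by inverse Markov moves (closure unchanged at each step):
  Destabilize: the word has the form β·s2^-1 where s2^-1 occurs only as the final letter (β ∈ B_2); drop it and the last strand → 2 strands.
  Deconjugate: the word is γ·β·γ⁻¹ with γ = s1^-1 s1^-1 (prefix) and γ⁻¹ = s1 s1 (suffix); strip both.
Reduced to β = s1 s1 s1 s1 s1 s1 s1 s1 s1 on 2 strands, 9 crossings.
Both give the same β = s1 s1 s1 s1 s1 s1 s1 s1 s1 on 2 strands, so one state sum suffices:
Braid: s1 s1 s1 s1 s1 s1 s1 s1 s1 on 2 strands, 9 crossings.
Writhe w = (#positive) - (#negative) = 9 - 0 = 9.
Computing the Kauffman bracket via state sum. There are 2^9 = 512 states.
For each crossing: s=0 is the vertical smoothing, s=1 horizontal. Crossing k contributes A^(sign_k * (1 - 2*s_k)); loop factor d = -A^2 - A^-2.
Tabulate the states by total A-exponent and number of loops L (A-exp: L × count):
  A^9: L=2 ×1
  A^7: L=1 ×9
  A^5: L=2 ×36
  A^3: L=3 ×84
  A^1: L=4 ×126
  A^-1: L=5 ×126
  A^-3: L=6 ×84
  A^-5: L=7 ×36
  A^-7: L=8 ×9
  A^-9: L=9 ×1
Each group contributes A^e * Σ count * d^(L-1):
Powers of d = -A^2 - A^-2: d^2 = A^4 + 2 + A^-4; d^3 = -A^6 - 3*A^2 - 3*A^-2 - A^-6; d^4 = A^8 + 4*A^4 + 6 + 4*A^-4 + A^-8; d^5 = -A^10 - 5*A^6 - 10*A^2 - 10*A^-2 - 5*A^-6 - A^-10; d^6 = A^12 + 6*A^8 + 15*A^4 + 20 + 15*A^-4 + 6*A^-8 + A^-12; d^7 = -A^14 - 7*A^10 - 21*A^6 - 35*A^2 - 35*A^-2 - 21*A^-6 - 7*A^-10 - A^-14; d^8 = A^16 + 8*A^12 + 28*A^8 + 56*A^4 + 70 + 56*A^-4 + 28*A^-8 + 8*A^-12 + A^-16.
  A^9 * (d) = -A^11 - A^7
  A^7 * (9) = 9*A^7
  A^5 * (36*d) = -36*A^7 - 36*A^3
  A^3 * (84*d^2) = 84*A^7 + 168*A^3 + 84*A^-1
  A^1 * (126*d^3) = -126*A^7 - 378*A^3 - 378*A^-1 - 126*A^-5
  A^-1 * (126*d^4) = 126*A^7 + 504*A^3 + 756*A^-1 + 504*A^-5 + 126*A^-9
  A^-3 * (84*d^5) = -84*A^7 - 420*A^3 - 840*A^-1 - 840*A^-5 - 420*A^-9 - 84*A^-13
  A^-5 * (36*d^6) = 36*A^7 + 216*A^3 + 540*A^-1 + 720*A^-5 + 540*A^-9 + 216*A^-13 + 36*A^-17
  A^-7 * (9*d^7) = -9*A^7 - 63*A^3 - 189*A^-1 - 315*A^-5 - 315*A^-9 - 189*A^-13 - 63*A^-17 - 9*A^-21
  A^-9 * (d^8) = A^7 + 8*A^3 + 28*A^-1 + 56*A^-5 + 70*A^-9 + 56*A^-13 + 28*A^-17 + 8*A^-21 + A^-25
Summing the groups: <K> = -A^11 - A^3 + A^-1 - A^-5 + A^-9 - A^-13 + A^-17 - A^-21 + A^-25
Normalise by the writhe: (-A^3)^(-w) = (-A^3)^(-9) = -A^-27, so f(A) = -A^-27 * <K> = A^-16 + A^-24 - A^-28 + A^-32 - A^-36 + A^-40 - A^-44 + A^-48 - A^-52.
Substitute A = t^(-1/4), i.e. A^e → t^(-e/4): V(t) = -t^13 + t^12 - t^11 + t^10 - t^9 + t^8 - t^7 + t^6 + t^4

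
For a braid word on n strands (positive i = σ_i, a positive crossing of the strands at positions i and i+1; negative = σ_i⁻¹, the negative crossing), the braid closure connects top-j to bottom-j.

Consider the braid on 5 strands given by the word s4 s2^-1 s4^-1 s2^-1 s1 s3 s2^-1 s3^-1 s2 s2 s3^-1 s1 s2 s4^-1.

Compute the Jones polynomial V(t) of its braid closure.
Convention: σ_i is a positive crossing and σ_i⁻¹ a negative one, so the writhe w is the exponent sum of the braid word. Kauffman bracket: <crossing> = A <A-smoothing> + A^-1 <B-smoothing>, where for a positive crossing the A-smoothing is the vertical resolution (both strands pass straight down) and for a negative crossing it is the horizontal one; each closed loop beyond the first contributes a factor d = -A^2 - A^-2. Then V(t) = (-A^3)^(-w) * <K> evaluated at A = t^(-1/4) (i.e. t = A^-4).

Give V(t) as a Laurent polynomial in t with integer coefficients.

t^3 - t^2 + t - 1 + t^-1 - t^-2 + t^-3

Derivation:
The presented braid s4 s2^-1 s4^-1 s2^-1 s1 s3 s2^-1 s3^-1 s2 s2 s3^-1 s1 s2 s4^-1 on 5 strands reduces by inverse Markov moves (closure unchanged at each step):
  Deconjugate: the word is γ·β·γ⁻¹ with γ = s4 s2^-1 (prefix) and γ⁻¹ = s2 s4^-1 (suffix); strip both.
Reduced to β = s4^-1 s2^-1 s1 s3 s2^-1 s3^-1 s2 s2 s3^-1 s1 on 5 strands, 10 crossings.
Compute on β:
Braid: s4^-1 s2^-1 s1 s3 s2^-1 s3^-1 s2 s2 s3^-1 s1 on 5 strands, 10 crossings.
Writhe w = (#positive) - (#negative) = 5 - 5 = 0.
Computing the Kauffman bracket via state sum. There are 2^10 = 1024 states.
For each crossing: s=0 is the vertical smoothing, s=1 horizontal. Crossing k contributes A^(sign_k * (1 - 2*s_k)); loop factor d = -A^2 - A^-2.
Tabulate the states by total A-exponent and number of loops L (A-exp: L × count):
  A^10: L=4 ×1
  A^8: L=3 ×9, L=5 ×1
  A^6: L=2 ×27, L=4 ×18
  A^4: L=1 ×28, L=3 ×78, L=5 ×14
  A^2: L=2 ×116, L=4 ×88, L=6 ×6
  A^0: L=1 ×27, L=3 ×178, L=5 ×46, L=7 ×1
  A^-2: L=2 ×78, L=4 ×123, L=6 ×9
  A^-4: L=1 ×6, L=3 ×78, L=5 ×36
  A^-6: L=2 ×11, L=4 ×31, L=6 ×3
  A^-8: L=3 ×6, L=5 ×4
  A^-10: L=4 ×1
Each group contributes A^e * Σ count * d^(L-1):
Powers of d = -A^2 - A^-2: d^2 = A^4 + 2 + A^-4; d^3 = -A^6 - 3*A^2 - 3*A^-2 - A^-6; d^4 = A^8 + 4*A^4 + 6 + 4*A^-4 + A^-8; d^5 = -A^10 - 5*A^6 - 10*A^2 - 10*A^-2 - 5*A^-6 - A^-10; d^6 = A^12 + 6*A^8 + 15*A^4 + 20 + 15*A^-4 + 6*A^-8 + A^-12.
  A^10 * (d^3) = -A^16 - 3*A^12 - 3*A^8 - A^4
  A^8 * (9*d^2 + d^4) = A^16 + 13*A^12 + 24*A^8 + 13*A^4 + 1
  A^6 * (27*d + 18*d^3) = -18*A^12 - 81*A^8 - 81*A^4 - 18
  A^4 * (28 + 78*d^2 + 14*d^4) = 14*A^12 + 134*A^8 + 268*A^4 + 134 + 14*A^-4
  A^2 * (116*d + 88*d^3 + 6*d^5) = -6*A^12 - 118*A^8 - 440*A^4 - 440 - 118*A^-4 - 6*A^-8
  A^0 * (27 + 178*d^2 + 46*d^4 + d^6) = A^12 + 52*A^8 + 377*A^4 + 679 + 377*A^-4 + 52*A^-8 + A^-12
  A^-2 * (78*d + 123*d^3 + 9*d^5) = -9*A^8 - 168*A^4 - 537 - 537*A^-4 - 168*A^-8 - 9*A^-12
  A^-4 * (6 + 78*d^2 + 36*d^4) = 36*A^4 + 222 + 378*A^-4 + 222*A^-8 + 36*A^-12
  A^-6 * (11*d + 31*d^3 + 3*d^5) = -3*A^4 - 46 - 134*A^-4 - 134*A^-8 - 46*A^-12 - 3*A^-16
  A^-8 * (6*d^2 + 4*d^4) = 4 + 22*A^-4 + 36*A^-8 + 22*A^-12 + 4*A^-16
  A^-10 * (d^3) = -A^-4 - 3*A^-8 - 3*A^-12 - A^-16
Summing the groups: <K> = A^12 - A^8 + A^4 - 1 + A^-4 - A^-8 + A^-12
Normalise by the writhe: (-A^3)^(-w) = (-A^3)^(0) = 1, so f(A) = 1 * <K> = A^12 - A^8 + A^4 - 1 + A^-4 - A^-8 + A^-12.
Substitute A = t^(-1/4), i.e. A^e → t^(-e/4): V(t) = t^3 - t^2 + t - 1 + t^-1 - t^-2 + t^-3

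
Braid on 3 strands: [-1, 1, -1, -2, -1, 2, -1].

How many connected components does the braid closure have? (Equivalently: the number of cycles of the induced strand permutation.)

Track the strand permutation on 3 strands, starting from identity.
  step 1: s1^-1 swaps positions 1,2 -> [2 1 3]
  step 2: s1 swaps positions 1,2 -> [1 2 3]
  step 3: s1^-1 swaps positions 1,2 -> [2 1 3]
  step 4: s2^-1 swaps positions 2,3 -> [2 3 1]
  step 5: s1^-1 swaps positions 1,2 -> [3 2 1]
  step 6: s2 swaps positions 2,3 -> [3 1 2]
  step 7: s1^-1 swaps positions 1,2 -> [1 3 2]
Final permutation (position -> original strand): [1 3 2]
Closure components = cycle count of this permutation = 2.

Answer: 2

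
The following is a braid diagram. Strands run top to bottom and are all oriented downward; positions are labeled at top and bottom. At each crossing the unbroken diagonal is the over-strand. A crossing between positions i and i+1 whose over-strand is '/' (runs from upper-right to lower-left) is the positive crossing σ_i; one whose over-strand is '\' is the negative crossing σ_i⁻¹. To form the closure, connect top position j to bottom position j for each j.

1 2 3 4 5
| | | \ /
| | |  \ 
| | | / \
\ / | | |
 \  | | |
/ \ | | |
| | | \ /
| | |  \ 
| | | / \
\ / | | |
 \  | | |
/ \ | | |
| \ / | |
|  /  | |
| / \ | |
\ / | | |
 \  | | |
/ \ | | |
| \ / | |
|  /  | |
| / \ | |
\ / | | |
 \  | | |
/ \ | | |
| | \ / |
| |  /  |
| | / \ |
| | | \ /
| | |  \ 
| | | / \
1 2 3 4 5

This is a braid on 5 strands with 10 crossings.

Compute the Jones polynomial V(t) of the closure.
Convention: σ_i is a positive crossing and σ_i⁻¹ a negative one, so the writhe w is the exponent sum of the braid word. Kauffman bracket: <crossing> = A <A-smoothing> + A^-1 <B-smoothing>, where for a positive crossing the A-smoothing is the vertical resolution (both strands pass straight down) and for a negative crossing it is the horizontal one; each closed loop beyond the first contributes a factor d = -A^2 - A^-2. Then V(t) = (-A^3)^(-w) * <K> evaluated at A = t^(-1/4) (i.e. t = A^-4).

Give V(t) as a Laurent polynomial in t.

Reading the diagram top to bottom ('/'-over between positions i,i+1 = s_i, '\'-over = s_i^-1): braid word = s4^-1 s1^-1 s4^-1 s1^-1 s2 s1^-1 s2 s1^-1 s3 s4^-1.
Braid: s4^-1 s1^-1 s4^-1 s1^-1 s2 s1^-1 s2 s1^-1 s3 s4^-1 on 5 strands, 10 crossings.
Writhe w = (#positive) - (#negative) = 3 - 7 = -4.
State-sum expansion of <K>. There are 2^10 = 1024 states.
Smooth each crossing (0=||, 1=⌣⌢); contribution A^(Σ sign_k(1-2s_k)) * d^(L-1).
Tabulate the states by total A-exponent and number of loops L (A-exp: L × count):
  A^10: L=8 ×1
  A^8: L=7 ×10
  A^6: L=6 ×45
  A^4: L=5 ×118, L=7 ×2
  A^2: L=4 ×195, L=6 ×15
  A^0: L=3 ×203, L=5 ×49
  A^-2: L=2 ×123, L=4 ×85, L=6 ×2
  A^-4: L=1 ×33, L=3 ×78, L=5 ×9
  A^-6: L=2 ×29, L=4 ×16
  A^-8: L=3 ×9, L=5 ×1
  A^-10: L=4 ×1
Each group contributes A^e * Σ count * d^(L-1):
Powers of d = -A^2 - A^-2: d^2 = A^4 + 2 + A^-4; d^3 = -A^6 - 3*A^2 - 3*A^-2 - A^-6; d^4 = A^8 + 4*A^4 + 6 + 4*A^-4 + A^-8; d^5 = -A^10 - 5*A^6 - 10*A^2 - 10*A^-2 - 5*A^-6 - A^-10; d^6 = A^12 + 6*A^8 + 15*A^4 + 20 + 15*A^-4 + 6*A^-8 + A^-12; d^7 = -A^14 - 7*A^10 - 21*A^6 - 35*A^2 - 35*A^-2 - 21*A^-6 - 7*A^-10 - A^-14.
  A^10 * (d^7) = -A^24 - 7*A^20 - 21*A^16 - 35*A^12 - 35*A^8 - 21*A^4 - 7 - A^-4
  A^8 * (10*d^6) = 10*A^20 + 60*A^16 + 150*A^12 + 200*A^8 + 150*A^4 + 60 + 10*A^-4
  A^6 * (45*d^5) = -45*A^16 - 225*A^12 - 450*A^8 - 450*A^4 - 225 - 45*A^-4
  A^4 * (118*d^4 + 2*d^6) = 2*A^16 + 130*A^12 + 502*A^8 + 748*A^4 + 502 + 130*A^-4 + 2*A^-8
  A^2 * (195*d^3 + 15*d^5) = -15*A^12 - 270*A^8 - 735*A^4 - 735 - 270*A^-4 - 15*A^-8
  A^0 * (203*d^2 + 49*d^4) = 49*A^8 + 399*A^4 + 700 + 399*A^-4 + 49*A^-8
  A^-2 * (123*d + 85*d^3 + 2*d^5) = -2*A^8 - 95*A^4 - 398 - 398*A^-4 - 95*A^-8 - 2*A^-12
  A^-4 * (33 + 78*d^2 + 9*d^4) = 9*A^4 + 114 + 243*A^-4 + 114*A^-8 + 9*A^-12
  A^-6 * (29*d + 16*d^3) = -16 - 77*A^-4 - 77*A^-8 - 16*A^-12
  A^-8 * (9*d^2 + d^4) = 1 + 13*A^-4 + 24*A^-8 + 13*A^-12 + A^-16
  A^-10 * (d^3) = -A^-4 - 3*A^-8 - 3*A^-12 - A^-16
Summing the groups: <K> = -A^24 + 3*A^20 - 4*A^16 + 5*A^12 - 6*A^8 + 5*A^4 - 4 + 3*A^-4 - A^-8 + A^-12
Normalise by the writhe: (-A^3)^(-w) = (-A^3)^(4) = A^12, so f(A) = A^12 * <K> = -A^36 + 3*A^32 - 4*A^28 + 5*A^24 - 6*A^20 + 5*A^16 - 4*A^12 + 3*A^8 - A^4 + 1.
Substitute A = t^(-1/4), i.e. A^e → t^(-e/4): V(t) = 1 - t^-1 + 3*t^-2 - 4*t^-3 + 5*t^-4 - 6*t^-5 + 5*t^-6 - 4*t^-7 + 3*t^-8 - t^-9

Answer: 1 - t^-1 + 3*t^-2 - 4*t^-3 + 5*t^-4 - 6*t^-5 + 5*t^-6 - 4*t^-7 + 3*t^-8 - t^-9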